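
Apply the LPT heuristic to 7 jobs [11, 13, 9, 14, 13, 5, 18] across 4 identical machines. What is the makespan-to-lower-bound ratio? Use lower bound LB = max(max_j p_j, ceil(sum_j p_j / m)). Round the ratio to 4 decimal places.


LPT order: [18, 14, 13, 13, 11, 9, 5]
Machine loads after assignment: [18, 19, 24, 22]
LPT makespan = 24
Lower bound = max(max_job, ceil(total/4)) = max(18, 21) = 21
Ratio = 24 / 21 = 1.1429

1.1429


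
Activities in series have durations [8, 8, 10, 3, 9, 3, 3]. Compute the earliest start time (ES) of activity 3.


Activity 3 starts after activities 1 through 2 complete.
Predecessor durations: [8, 8]
ES = 8 + 8 = 16

16


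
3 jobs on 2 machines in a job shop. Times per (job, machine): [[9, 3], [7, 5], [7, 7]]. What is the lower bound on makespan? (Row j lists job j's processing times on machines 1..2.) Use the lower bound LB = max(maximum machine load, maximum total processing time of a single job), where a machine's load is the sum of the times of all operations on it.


Machine loads:
  Machine 1: 9 + 7 + 7 = 23
  Machine 2: 3 + 5 + 7 = 15
Max machine load = 23
Job totals:
  Job 1: 12
  Job 2: 12
  Job 3: 14
Max job total = 14
Lower bound = max(23, 14) = 23

23


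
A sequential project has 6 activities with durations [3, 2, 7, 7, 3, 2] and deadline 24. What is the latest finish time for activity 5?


LF(activity 5) = deadline - sum of successor durations
Successors: activities 6 through 6 with durations [2]
Sum of successor durations = 2
LF = 24 - 2 = 22

22


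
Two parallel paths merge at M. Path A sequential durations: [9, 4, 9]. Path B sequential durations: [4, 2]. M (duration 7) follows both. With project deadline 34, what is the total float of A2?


Forward pass: ES(A2) = sum of predecessors on chain A = 9
EF = ES + duration = 9 + 4 = 13
Backward pass: LF(M) = deadline = 34; LS(M) = 34 - 7 = 27
LF(A2) = LS(M) - sum(successors on chain A) = 27 - 9 = 18
LS = LF - duration = 18 - 4 = 14
Total float = LS - ES = 14 - 9 = 5

5


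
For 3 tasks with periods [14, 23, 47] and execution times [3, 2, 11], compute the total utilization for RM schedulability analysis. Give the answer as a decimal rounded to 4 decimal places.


Compute individual utilizations (exact fractions):
  Task 1: C/T = 3/14 (approx. 0.2143)
  Task 2: C/T = 2/23 (approx. 0.087)
  Task 3: C/T = 11/47 (approx. 0.234)
Total utilization U = 3/14 + 2/23 + 11/47 = 8101/15134
Rounded to 4 decimal places: U = 0.5353
RM (Liu & Layland) bound for 3 tasks = 0.779763; compare with U = 8101/15134 (approx. 0.535285)
U <= bound, so schedulable by RM sufficient condition.

0.5353


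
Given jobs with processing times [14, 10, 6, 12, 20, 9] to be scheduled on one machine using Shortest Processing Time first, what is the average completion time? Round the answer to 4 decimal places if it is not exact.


Sort jobs by processing time (SPT order): [6, 9, 10, 12, 14, 20]
Compute completion times sequentially:
  Job 1: processing = 6, completes at 6
  Job 2: processing = 9, completes at 15
  Job 3: processing = 10, completes at 25
  Job 4: processing = 12, completes at 37
  Job 5: processing = 14, completes at 51
  Job 6: processing = 20, completes at 71
Sum of completion times = 205
Average completion time = 205/6 = 34.1667

34.1667


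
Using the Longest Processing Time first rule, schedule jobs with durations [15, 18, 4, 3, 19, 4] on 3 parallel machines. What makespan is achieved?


Sort jobs in decreasing order (LPT): [19, 18, 15, 4, 4, 3]
Assign each job to the least loaded machine:
  Machine 1: jobs [19, 3], load = 22
  Machine 2: jobs [18, 4], load = 22
  Machine 3: jobs [15, 4], load = 19
Makespan = max load = 22

22


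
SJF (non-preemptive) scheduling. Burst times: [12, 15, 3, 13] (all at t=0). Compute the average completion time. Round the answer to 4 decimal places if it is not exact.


SJF order (ascending): [3, 12, 13, 15]
Completion times:
  Job 1: burst=3, C=3
  Job 2: burst=12, C=15
  Job 3: burst=13, C=28
  Job 4: burst=15, C=43
Average completion = 89/4 = 22.25

22.25


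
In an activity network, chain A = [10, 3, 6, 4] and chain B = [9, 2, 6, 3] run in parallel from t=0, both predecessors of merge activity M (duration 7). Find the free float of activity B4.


ES(B4) = sum of predecessors on chain B = 17
EF(B4) = ES + duration = 17 + 3 = 20
Successor of B4 is M. ES(M) = max(sum(A), sum(B)) = max(23, 20) = 23
Free float = ES(successor) - EF(current) = 23 - 20 = 3

3


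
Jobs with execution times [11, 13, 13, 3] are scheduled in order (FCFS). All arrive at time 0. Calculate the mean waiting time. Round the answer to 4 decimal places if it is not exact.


FCFS order (as given): [11, 13, 13, 3]
Waiting times:
  Job 1: wait = 0
  Job 2: wait = 11
  Job 3: wait = 24
  Job 4: wait = 37
Sum of waiting times = 72
Average waiting time = 72/4 = 18.0

18.0


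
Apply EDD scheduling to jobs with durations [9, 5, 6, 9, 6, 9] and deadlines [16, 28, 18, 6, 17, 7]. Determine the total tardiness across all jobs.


Sort by due date (EDD order): [(9, 6), (9, 7), (9, 16), (6, 17), (6, 18), (5, 28)]
Compute completion times and tardiness:
  Job 1: p=9, d=6, C=9, tardiness=max(0,9-6)=3
  Job 2: p=9, d=7, C=18, tardiness=max(0,18-7)=11
  Job 3: p=9, d=16, C=27, tardiness=max(0,27-16)=11
  Job 4: p=6, d=17, C=33, tardiness=max(0,33-17)=16
  Job 5: p=6, d=18, C=39, tardiness=max(0,39-18)=21
  Job 6: p=5, d=28, C=44, tardiness=max(0,44-28)=16
Total tardiness = 78

78


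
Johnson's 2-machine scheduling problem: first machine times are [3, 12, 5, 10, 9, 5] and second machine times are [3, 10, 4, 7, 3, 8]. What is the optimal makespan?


Apply Johnson's rule:
  Group 1 (a <= b): [(1, 3, 3), (6, 5, 8)]
  Group 2 (a > b): [(2, 12, 10), (4, 10, 7), (3, 5, 4), (5, 9, 3)]
Optimal job order: [1, 6, 2, 4, 3, 5]
Schedule:
  Job 1: M1 done at 3, M2 done at 6
  Job 6: M1 done at 8, M2 done at 16
  Job 2: M1 done at 20, M2 done at 30
  Job 4: M1 done at 30, M2 done at 37
  Job 3: M1 done at 35, M2 done at 41
  Job 5: M1 done at 44, M2 done at 47
Makespan = 47

47


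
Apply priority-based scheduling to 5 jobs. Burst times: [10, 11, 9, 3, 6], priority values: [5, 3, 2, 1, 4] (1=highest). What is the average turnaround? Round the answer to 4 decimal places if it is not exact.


Sort by priority (ascending = highest first):
Order: [(1, 3), (2, 9), (3, 11), (4, 6), (5, 10)]
Completion times:
  Priority 1, burst=3, C=3
  Priority 2, burst=9, C=12
  Priority 3, burst=11, C=23
  Priority 4, burst=6, C=29
  Priority 5, burst=10, C=39
Average turnaround = 106/5 = 21.2

21.2


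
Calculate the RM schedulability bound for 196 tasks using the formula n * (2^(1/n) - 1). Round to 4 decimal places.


Compute 2^(1/196) = 1.0035427259
Subtract 1: 1.0035427259 - 1 = 0.0035427259
Multiply by n: 196 * 0.0035427259 = 0.6943742764
Round to 4 dp: 0.6944

0.6944


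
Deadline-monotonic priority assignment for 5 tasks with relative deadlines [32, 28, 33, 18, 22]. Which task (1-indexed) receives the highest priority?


Sort tasks by relative deadline (ascending):
  Task 4: deadline = 18
  Task 5: deadline = 22
  Task 2: deadline = 28
  Task 1: deadline = 32
  Task 3: deadline = 33
Priority order (highest first): [4, 5, 2, 1, 3]
Highest priority task = 4

4


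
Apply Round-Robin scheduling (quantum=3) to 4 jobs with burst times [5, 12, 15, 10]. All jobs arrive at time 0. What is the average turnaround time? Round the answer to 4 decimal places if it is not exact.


Time quantum = 3
Execution trace:
  J1 runs 3 units, time = 3
  J2 runs 3 units, time = 6
  J3 runs 3 units, time = 9
  J4 runs 3 units, time = 12
  J1 runs 2 units, time = 14
  J2 runs 3 units, time = 17
  J3 runs 3 units, time = 20
  J4 runs 3 units, time = 23
  J2 runs 3 units, time = 26
  J3 runs 3 units, time = 29
  J4 runs 3 units, time = 32
  J2 runs 3 units, time = 35
  J3 runs 3 units, time = 38
  J4 runs 1 units, time = 39
  J3 runs 3 units, time = 42
Finish times: [14, 35, 42, 39]
Average turnaround = 130/4 = 32.5

32.5


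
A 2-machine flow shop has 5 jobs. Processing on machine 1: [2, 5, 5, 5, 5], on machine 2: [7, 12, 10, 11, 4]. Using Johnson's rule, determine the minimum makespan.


Apply Johnson's rule:
  Group 1 (a <= b): [(1, 2, 7), (2, 5, 12), (3, 5, 10), (4, 5, 11)]
  Group 2 (a > b): [(5, 5, 4)]
Optimal job order: [1, 2, 3, 4, 5]
Schedule:
  Job 1: M1 done at 2, M2 done at 9
  Job 2: M1 done at 7, M2 done at 21
  Job 3: M1 done at 12, M2 done at 31
  Job 4: M1 done at 17, M2 done at 42
  Job 5: M1 done at 22, M2 done at 46
Makespan = 46

46


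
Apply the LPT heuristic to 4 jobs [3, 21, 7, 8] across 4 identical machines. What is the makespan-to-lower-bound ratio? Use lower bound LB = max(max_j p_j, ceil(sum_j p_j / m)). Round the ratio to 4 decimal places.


LPT order: [21, 8, 7, 3]
Machine loads after assignment: [21, 8, 7, 3]
LPT makespan = 21
Lower bound = max(max_job, ceil(total/4)) = max(21, 10) = 21
Ratio = 21 / 21 = 1.0

1.0


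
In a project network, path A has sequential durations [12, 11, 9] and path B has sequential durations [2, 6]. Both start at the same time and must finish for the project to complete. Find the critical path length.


Path A total = 12 + 11 + 9 = 32
Path B total = 2 + 6 = 8
Critical path = longest path = max(32, 8) = 32

32


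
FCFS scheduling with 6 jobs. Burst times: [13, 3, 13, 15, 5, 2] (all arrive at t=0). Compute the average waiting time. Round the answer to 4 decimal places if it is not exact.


FCFS order (as given): [13, 3, 13, 15, 5, 2]
Waiting times:
  Job 1: wait = 0
  Job 2: wait = 13
  Job 3: wait = 16
  Job 4: wait = 29
  Job 5: wait = 44
  Job 6: wait = 49
Sum of waiting times = 151
Average waiting time = 151/6 = 25.1667

25.1667


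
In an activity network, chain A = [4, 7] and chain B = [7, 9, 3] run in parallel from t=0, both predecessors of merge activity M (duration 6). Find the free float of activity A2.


ES(A2) = sum of predecessors on chain A = 4
EF(A2) = ES + duration = 4 + 7 = 11
Successor of A2 is M. ES(M) = max(sum(A), sum(B)) = max(11, 19) = 19
Free float = ES(successor) - EF(current) = 19 - 11 = 8

8


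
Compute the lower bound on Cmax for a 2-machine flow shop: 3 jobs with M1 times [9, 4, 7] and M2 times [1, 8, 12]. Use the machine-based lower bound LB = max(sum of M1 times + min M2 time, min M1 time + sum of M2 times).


LB1 = sum(M1 times) + min(M2 times) = 20 + 1 = 21
LB2 = min(M1 times) + sum(M2 times) = 4 + 21 = 25
Lower bound = max(LB1, LB2) = max(21, 25) = 25

25


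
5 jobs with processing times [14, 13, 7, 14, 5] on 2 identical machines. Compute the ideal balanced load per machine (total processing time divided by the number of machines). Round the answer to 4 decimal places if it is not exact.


Total processing time = 14 + 13 + 7 + 14 + 5 = 53
Number of machines = 2
Ideal balanced load = 53 / 2 = 26.5

26.5


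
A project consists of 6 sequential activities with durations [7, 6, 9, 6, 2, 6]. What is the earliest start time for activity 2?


Activity 2 starts after activities 1 through 1 complete.
Predecessor durations: [7]
ES = 7 = 7

7


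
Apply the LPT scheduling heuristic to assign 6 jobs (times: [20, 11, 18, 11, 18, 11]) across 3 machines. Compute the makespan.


Sort jobs in decreasing order (LPT): [20, 18, 18, 11, 11, 11]
Assign each job to the least loaded machine:
  Machine 1: jobs [20, 11], load = 31
  Machine 2: jobs [18, 11], load = 29
  Machine 3: jobs [18, 11], load = 29
Makespan = max load = 31

31


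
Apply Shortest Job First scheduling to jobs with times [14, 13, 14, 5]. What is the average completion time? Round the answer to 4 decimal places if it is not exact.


SJF order (ascending): [5, 13, 14, 14]
Completion times:
  Job 1: burst=5, C=5
  Job 2: burst=13, C=18
  Job 3: burst=14, C=32
  Job 4: burst=14, C=46
Average completion = 101/4 = 25.25

25.25


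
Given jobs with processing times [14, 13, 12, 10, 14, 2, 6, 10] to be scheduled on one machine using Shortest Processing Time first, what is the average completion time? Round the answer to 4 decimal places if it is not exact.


Sort jobs by processing time (SPT order): [2, 6, 10, 10, 12, 13, 14, 14]
Compute completion times sequentially:
  Job 1: processing = 2, completes at 2
  Job 2: processing = 6, completes at 8
  Job 3: processing = 10, completes at 18
  Job 4: processing = 10, completes at 28
  Job 5: processing = 12, completes at 40
  Job 6: processing = 13, completes at 53
  Job 7: processing = 14, completes at 67
  Job 8: processing = 14, completes at 81
Sum of completion times = 297
Average completion time = 297/8 = 37.125

37.125


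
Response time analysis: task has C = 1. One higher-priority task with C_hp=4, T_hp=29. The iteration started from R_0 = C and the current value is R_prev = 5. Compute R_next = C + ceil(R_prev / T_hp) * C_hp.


R_next = C + ceil(R_prev / T_hp) * C_hp
ceil(5 / 29) = ceil(0.1724) = 1
Interference = 1 * 4 = 4
R_next = 1 + 4 = 5
R_next = R_prev, so the iteration has converged (response time = 5).

5


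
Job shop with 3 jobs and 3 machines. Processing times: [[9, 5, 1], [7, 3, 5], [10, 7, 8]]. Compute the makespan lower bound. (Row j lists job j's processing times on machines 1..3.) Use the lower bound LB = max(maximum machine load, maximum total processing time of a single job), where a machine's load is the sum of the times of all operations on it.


Machine loads:
  Machine 1: 9 + 7 + 10 = 26
  Machine 2: 5 + 3 + 7 = 15
  Machine 3: 1 + 5 + 8 = 14
Max machine load = 26
Job totals:
  Job 1: 15
  Job 2: 15
  Job 3: 25
Max job total = 25
Lower bound = max(26, 25) = 26

26


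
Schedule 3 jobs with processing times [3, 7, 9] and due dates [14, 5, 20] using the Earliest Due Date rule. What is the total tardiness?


Sort by due date (EDD order): [(7, 5), (3, 14), (9, 20)]
Compute completion times and tardiness:
  Job 1: p=7, d=5, C=7, tardiness=max(0,7-5)=2
  Job 2: p=3, d=14, C=10, tardiness=max(0,10-14)=0
  Job 3: p=9, d=20, C=19, tardiness=max(0,19-20)=0
Total tardiness = 2

2


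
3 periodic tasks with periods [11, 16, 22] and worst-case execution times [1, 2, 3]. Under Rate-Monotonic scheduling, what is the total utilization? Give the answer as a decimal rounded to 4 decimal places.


Compute individual utilizations (exact fractions):
  Task 1: C/T = 1/11 (approx. 0.0909)
  Task 2: C/T = 2/16 = 1/8 (approx. 0.125)
  Task 3: C/T = 3/22 (approx. 0.1364)
Total utilization U = 1/11 + 1/8 + 3/22 = 31/88
Rounded to 4 decimal places: U = 0.3523
RM (Liu & Layland) bound for 3 tasks = 0.779763; compare with U = 31/88 (approx. 0.352273)
U <= bound, so schedulable by RM sufficient condition.

0.3523


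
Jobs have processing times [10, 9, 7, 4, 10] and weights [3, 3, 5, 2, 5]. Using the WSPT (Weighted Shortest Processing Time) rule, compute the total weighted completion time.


Compute p/w ratios and sort ascending (WSPT): [(7, 5), (4, 2), (10, 5), (9, 3), (10, 3)]
Compute weighted completion times:
  Job (p=7,w=5): C=7, w*C=5*7=35
  Job (p=4,w=2): C=11, w*C=2*11=22
  Job (p=10,w=5): C=21, w*C=5*21=105
  Job (p=9,w=3): C=30, w*C=3*30=90
  Job (p=10,w=3): C=40, w*C=3*40=120
Total weighted completion time = 372

372


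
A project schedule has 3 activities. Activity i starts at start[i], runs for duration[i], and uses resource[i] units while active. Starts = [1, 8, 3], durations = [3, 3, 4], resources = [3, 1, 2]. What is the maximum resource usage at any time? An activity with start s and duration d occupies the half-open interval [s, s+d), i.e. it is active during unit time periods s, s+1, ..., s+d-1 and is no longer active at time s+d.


Each activity i is active on [start_i, start_i + duration_i).
Compute total resource usage per time slot:
  t=0: active resources = [], total = 0
  t=1: active resources = [3], total = 3
  t=2: active resources = [3], total = 3
  t=3: active resources = [3, 2], total = 5
  t=4: active resources = [2], total = 2
  t=5: active resources = [2], total = 2
  t=6: active resources = [2], total = 2
  t=7: active resources = [], total = 0
  t=8: active resources = [1], total = 1
  t=9: active resources = [1], total = 1
  t=10: active resources = [1], total = 1
Peak resource demand = 5

5


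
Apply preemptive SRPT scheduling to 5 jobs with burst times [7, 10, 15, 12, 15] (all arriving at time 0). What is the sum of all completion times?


Since all jobs arrive at t=0, SRPT equals SPT ordering.
SPT order: [7, 10, 12, 15, 15]
Completion times:
  Job 1: p=7, C=7
  Job 2: p=10, C=17
  Job 3: p=12, C=29
  Job 4: p=15, C=44
  Job 5: p=15, C=59
Total completion time = 7 + 17 + 29 + 44 + 59 = 156

156


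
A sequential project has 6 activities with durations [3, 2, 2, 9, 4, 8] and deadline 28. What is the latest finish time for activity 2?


LF(activity 2) = deadline - sum of successor durations
Successors: activities 3 through 6 with durations [2, 9, 4, 8]
Sum of successor durations = 23
LF = 28 - 23 = 5

5


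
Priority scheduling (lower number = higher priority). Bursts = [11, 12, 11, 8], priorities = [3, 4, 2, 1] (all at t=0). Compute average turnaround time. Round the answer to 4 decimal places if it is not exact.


Sort by priority (ascending = highest first):
Order: [(1, 8), (2, 11), (3, 11), (4, 12)]
Completion times:
  Priority 1, burst=8, C=8
  Priority 2, burst=11, C=19
  Priority 3, burst=11, C=30
  Priority 4, burst=12, C=42
Average turnaround = 99/4 = 24.75

24.75


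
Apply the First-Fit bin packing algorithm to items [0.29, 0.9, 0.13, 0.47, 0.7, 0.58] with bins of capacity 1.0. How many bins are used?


Place items sequentially using First-Fit:
  Item 0.29 -> new Bin 1
  Item 0.9 -> new Bin 2
  Item 0.13 -> Bin 1 (now 0.42)
  Item 0.47 -> Bin 1 (now 0.89)
  Item 0.7 -> new Bin 3
  Item 0.58 -> new Bin 4
Total bins used = 4

4


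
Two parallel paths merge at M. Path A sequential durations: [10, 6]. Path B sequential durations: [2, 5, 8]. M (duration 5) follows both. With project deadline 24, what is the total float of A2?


Forward pass: ES(A2) = sum of predecessors on chain A = 10
EF = ES + duration = 10 + 6 = 16
Backward pass: LF(M) = deadline = 24; LS(M) = 24 - 5 = 19
LF(A2) = LS(M) - sum(successors on chain A) = 19 - 0 = 19
LS = LF - duration = 19 - 6 = 13
Total float = LS - ES = 13 - 10 = 3

3


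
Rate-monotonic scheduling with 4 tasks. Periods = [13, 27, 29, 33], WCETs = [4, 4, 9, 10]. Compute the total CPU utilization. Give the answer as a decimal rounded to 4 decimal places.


Compute individual utilizations (exact fractions):
  Task 1: C/T = 4/13 (approx. 0.3077)
  Task 2: C/T = 4/27 (approx. 0.1481)
  Task 3: C/T = 9/29 (approx. 0.3103)
  Task 4: C/T = 10/33 (approx. 0.303)
Total utilization U = 4/13 + 4/27 + 9/29 + 10/33 = 119719/111969
Rounded to 4 decimal places: U = 1.0692
RM (Liu & Layland) bound for 4 tasks = 0.756828; compare with U = 119719/111969 (approx. 1.069216)
U > 1, so the task set is not schedulable (processor overloaded).

1.0692


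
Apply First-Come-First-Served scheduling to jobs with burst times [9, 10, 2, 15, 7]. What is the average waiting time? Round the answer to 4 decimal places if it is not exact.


FCFS order (as given): [9, 10, 2, 15, 7]
Waiting times:
  Job 1: wait = 0
  Job 2: wait = 9
  Job 3: wait = 19
  Job 4: wait = 21
  Job 5: wait = 36
Sum of waiting times = 85
Average waiting time = 85/5 = 17.0

17.0


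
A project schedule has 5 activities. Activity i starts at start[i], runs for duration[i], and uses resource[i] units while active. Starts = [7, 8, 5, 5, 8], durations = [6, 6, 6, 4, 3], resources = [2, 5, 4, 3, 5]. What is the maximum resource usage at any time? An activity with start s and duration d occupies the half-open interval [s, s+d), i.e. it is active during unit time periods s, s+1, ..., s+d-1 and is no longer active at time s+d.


Each activity i is active on [start_i, start_i + duration_i).
Compute total resource usage per time slot:
  t=0: active resources = [], total = 0
  t=1: active resources = [], total = 0
  t=2: active resources = [], total = 0
  t=3: active resources = [], total = 0
  t=4: active resources = [], total = 0
  t=5: active resources = [4, 3], total = 7
  t=6: active resources = [4, 3], total = 7
  t=7: active resources = [2, 4, 3], total = 9
  t=8: active resources = [2, 5, 4, 3, 5], total = 19
  t=9: active resources = [2, 5, 4, 5], total = 16
  t=10: active resources = [2, 5, 4, 5], total = 16
  t=11: active resources = [2, 5], total = 7
  t=12: active resources = [2, 5], total = 7
  t=13: active resources = [5], total = 5
Peak resource demand = 19

19


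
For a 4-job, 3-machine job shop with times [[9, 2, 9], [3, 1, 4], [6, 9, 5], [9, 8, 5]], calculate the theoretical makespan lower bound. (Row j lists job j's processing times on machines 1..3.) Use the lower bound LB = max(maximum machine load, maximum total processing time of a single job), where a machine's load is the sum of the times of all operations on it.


Machine loads:
  Machine 1: 9 + 3 + 6 + 9 = 27
  Machine 2: 2 + 1 + 9 + 8 = 20
  Machine 3: 9 + 4 + 5 + 5 = 23
Max machine load = 27
Job totals:
  Job 1: 20
  Job 2: 8
  Job 3: 20
  Job 4: 22
Max job total = 22
Lower bound = max(27, 22) = 27

27


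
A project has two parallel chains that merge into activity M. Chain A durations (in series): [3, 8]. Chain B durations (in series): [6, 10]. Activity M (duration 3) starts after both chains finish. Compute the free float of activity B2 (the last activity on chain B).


ES(B2) = sum of predecessors on chain B = 6
EF(B2) = ES + duration = 6 + 10 = 16
Successor of B2 is M. ES(M) = max(sum(A), sum(B)) = max(11, 16) = 16
Free float = ES(successor) - EF(current) = 16 - 16 = 0

0


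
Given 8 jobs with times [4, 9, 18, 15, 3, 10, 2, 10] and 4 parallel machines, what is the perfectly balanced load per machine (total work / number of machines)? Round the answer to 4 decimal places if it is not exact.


Total processing time = 4 + 9 + 18 + 15 + 3 + 10 + 2 + 10 = 71
Number of machines = 4
Ideal balanced load = 71 / 4 = 17.75

17.75


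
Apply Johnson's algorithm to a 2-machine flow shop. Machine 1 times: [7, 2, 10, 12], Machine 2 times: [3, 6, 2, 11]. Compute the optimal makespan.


Apply Johnson's rule:
  Group 1 (a <= b): [(2, 2, 6)]
  Group 2 (a > b): [(4, 12, 11), (1, 7, 3), (3, 10, 2)]
Optimal job order: [2, 4, 1, 3]
Schedule:
  Job 2: M1 done at 2, M2 done at 8
  Job 4: M1 done at 14, M2 done at 25
  Job 1: M1 done at 21, M2 done at 28
  Job 3: M1 done at 31, M2 done at 33
Makespan = 33

33


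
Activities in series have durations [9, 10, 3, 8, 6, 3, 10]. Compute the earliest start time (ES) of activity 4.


Activity 4 starts after activities 1 through 3 complete.
Predecessor durations: [9, 10, 3]
ES = 9 + 10 + 3 = 22

22


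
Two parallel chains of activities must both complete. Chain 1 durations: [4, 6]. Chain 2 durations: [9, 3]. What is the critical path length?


Path A total = 4 + 6 = 10
Path B total = 9 + 3 = 12
Critical path = longest path = max(10, 12) = 12

12


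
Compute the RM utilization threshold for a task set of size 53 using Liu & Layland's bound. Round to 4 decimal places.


Compute 2^(1/53) = 1.0131641430
Subtract 1: 1.0131641430 - 1 = 0.0131641430
Multiply by n: 53 * 0.0131641430 = 0.6976995790
Round to 4 dp: 0.6977

0.6977


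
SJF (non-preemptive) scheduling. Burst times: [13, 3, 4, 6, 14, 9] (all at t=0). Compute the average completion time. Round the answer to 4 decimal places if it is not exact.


SJF order (ascending): [3, 4, 6, 9, 13, 14]
Completion times:
  Job 1: burst=3, C=3
  Job 2: burst=4, C=7
  Job 3: burst=6, C=13
  Job 4: burst=9, C=22
  Job 5: burst=13, C=35
  Job 6: burst=14, C=49
Average completion = 129/6 = 21.5

21.5


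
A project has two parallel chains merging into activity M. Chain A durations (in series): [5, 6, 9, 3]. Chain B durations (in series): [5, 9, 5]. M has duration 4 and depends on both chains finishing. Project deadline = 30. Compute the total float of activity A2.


Forward pass: ES(A2) = sum of predecessors on chain A = 5
EF = ES + duration = 5 + 6 = 11
Backward pass: LF(M) = deadline = 30; LS(M) = 30 - 4 = 26
LF(A2) = LS(M) - sum(successors on chain A) = 26 - 12 = 14
LS = LF - duration = 14 - 6 = 8
Total float = LS - ES = 8 - 5 = 3

3


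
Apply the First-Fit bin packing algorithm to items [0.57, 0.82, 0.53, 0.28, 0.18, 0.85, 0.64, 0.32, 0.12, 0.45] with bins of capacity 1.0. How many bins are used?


Place items sequentially using First-Fit:
  Item 0.57 -> new Bin 1
  Item 0.82 -> new Bin 2
  Item 0.53 -> new Bin 3
  Item 0.28 -> Bin 1 (now 0.85)
  Item 0.18 -> Bin 2 (now 1.0)
  Item 0.85 -> new Bin 4
  Item 0.64 -> new Bin 5
  Item 0.32 -> Bin 3 (now 0.85)
  Item 0.12 -> Bin 1 (now 0.97)
  Item 0.45 -> new Bin 6
Total bins used = 6

6


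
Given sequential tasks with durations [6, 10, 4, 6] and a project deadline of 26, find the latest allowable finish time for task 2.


LF(activity 2) = deadline - sum of successor durations
Successors: activities 3 through 4 with durations [4, 6]
Sum of successor durations = 10
LF = 26 - 10 = 16

16


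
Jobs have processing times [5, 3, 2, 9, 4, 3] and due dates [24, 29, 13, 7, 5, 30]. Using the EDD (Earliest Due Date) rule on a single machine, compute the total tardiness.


Sort by due date (EDD order): [(4, 5), (9, 7), (2, 13), (5, 24), (3, 29), (3, 30)]
Compute completion times and tardiness:
  Job 1: p=4, d=5, C=4, tardiness=max(0,4-5)=0
  Job 2: p=9, d=7, C=13, tardiness=max(0,13-7)=6
  Job 3: p=2, d=13, C=15, tardiness=max(0,15-13)=2
  Job 4: p=5, d=24, C=20, tardiness=max(0,20-24)=0
  Job 5: p=3, d=29, C=23, tardiness=max(0,23-29)=0
  Job 6: p=3, d=30, C=26, tardiness=max(0,26-30)=0
Total tardiness = 8

8


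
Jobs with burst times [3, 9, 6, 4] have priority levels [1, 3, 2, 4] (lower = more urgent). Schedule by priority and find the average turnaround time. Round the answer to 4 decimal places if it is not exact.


Sort by priority (ascending = highest first):
Order: [(1, 3), (2, 6), (3, 9), (4, 4)]
Completion times:
  Priority 1, burst=3, C=3
  Priority 2, burst=6, C=9
  Priority 3, burst=9, C=18
  Priority 4, burst=4, C=22
Average turnaround = 52/4 = 13.0

13.0


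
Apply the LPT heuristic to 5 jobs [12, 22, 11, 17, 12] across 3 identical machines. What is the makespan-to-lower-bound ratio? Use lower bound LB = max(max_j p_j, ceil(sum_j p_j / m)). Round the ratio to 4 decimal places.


LPT order: [22, 17, 12, 12, 11]
Machine loads after assignment: [22, 28, 24]
LPT makespan = 28
Lower bound = max(max_job, ceil(total/3)) = max(22, 25) = 25
Ratio = 28 / 25 = 1.12

1.12


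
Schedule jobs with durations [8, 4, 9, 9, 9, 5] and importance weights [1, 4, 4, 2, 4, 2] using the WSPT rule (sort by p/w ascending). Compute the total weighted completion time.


Compute p/w ratios and sort ascending (WSPT): [(4, 4), (9, 4), (9, 4), (5, 2), (9, 2), (8, 1)]
Compute weighted completion times:
  Job (p=4,w=4): C=4, w*C=4*4=16
  Job (p=9,w=4): C=13, w*C=4*13=52
  Job (p=9,w=4): C=22, w*C=4*22=88
  Job (p=5,w=2): C=27, w*C=2*27=54
  Job (p=9,w=2): C=36, w*C=2*36=72
  Job (p=8,w=1): C=44, w*C=1*44=44
Total weighted completion time = 326

326


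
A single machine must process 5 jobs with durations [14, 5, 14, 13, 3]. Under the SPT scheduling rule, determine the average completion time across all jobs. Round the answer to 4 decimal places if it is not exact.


Sort jobs by processing time (SPT order): [3, 5, 13, 14, 14]
Compute completion times sequentially:
  Job 1: processing = 3, completes at 3
  Job 2: processing = 5, completes at 8
  Job 3: processing = 13, completes at 21
  Job 4: processing = 14, completes at 35
  Job 5: processing = 14, completes at 49
Sum of completion times = 116
Average completion time = 116/5 = 23.2

23.2


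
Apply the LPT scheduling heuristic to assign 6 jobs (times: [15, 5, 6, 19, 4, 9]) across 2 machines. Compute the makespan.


Sort jobs in decreasing order (LPT): [19, 15, 9, 6, 5, 4]
Assign each job to the least loaded machine:
  Machine 1: jobs [19, 6, 4], load = 29
  Machine 2: jobs [15, 9, 5], load = 29
Makespan = max load = 29

29


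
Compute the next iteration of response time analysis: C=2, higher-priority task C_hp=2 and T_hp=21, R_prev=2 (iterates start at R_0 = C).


R_next = C + ceil(R_prev / T_hp) * C_hp
ceil(2 / 21) = ceil(0.0952) = 1
Interference = 1 * 2 = 2
R_next = 2 + 2 = 4

4


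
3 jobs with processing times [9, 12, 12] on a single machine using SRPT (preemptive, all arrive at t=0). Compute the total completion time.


Since all jobs arrive at t=0, SRPT equals SPT ordering.
SPT order: [9, 12, 12]
Completion times:
  Job 1: p=9, C=9
  Job 2: p=12, C=21
  Job 3: p=12, C=33
Total completion time = 9 + 21 + 33 = 63

63


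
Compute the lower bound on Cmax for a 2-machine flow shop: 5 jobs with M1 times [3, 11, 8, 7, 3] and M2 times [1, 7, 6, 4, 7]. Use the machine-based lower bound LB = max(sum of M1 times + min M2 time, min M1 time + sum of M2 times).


LB1 = sum(M1 times) + min(M2 times) = 32 + 1 = 33
LB2 = min(M1 times) + sum(M2 times) = 3 + 25 = 28
Lower bound = max(LB1, LB2) = max(33, 28) = 33

33


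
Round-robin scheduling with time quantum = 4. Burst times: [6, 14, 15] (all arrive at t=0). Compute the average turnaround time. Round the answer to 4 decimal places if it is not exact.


Time quantum = 4
Execution trace:
  J1 runs 4 units, time = 4
  J2 runs 4 units, time = 8
  J3 runs 4 units, time = 12
  J1 runs 2 units, time = 14
  J2 runs 4 units, time = 18
  J3 runs 4 units, time = 22
  J2 runs 4 units, time = 26
  J3 runs 4 units, time = 30
  J2 runs 2 units, time = 32
  J3 runs 3 units, time = 35
Finish times: [14, 32, 35]
Average turnaround = 81/3 = 27.0

27.0


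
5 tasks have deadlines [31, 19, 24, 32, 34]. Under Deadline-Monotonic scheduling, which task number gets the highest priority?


Sort tasks by relative deadline (ascending):
  Task 2: deadline = 19
  Task 3: deadline = 24
  Task 1: deadline = 31
  Task 4: deadline = 32
  Task 5: deadline = 34
Priority order (highest first): [2, 3, 1, 4, 5]
Highest priority task = 2

2


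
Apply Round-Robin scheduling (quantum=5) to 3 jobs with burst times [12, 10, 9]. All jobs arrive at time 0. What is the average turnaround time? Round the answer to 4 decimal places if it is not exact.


Time quantum = 5
Execution trace:
  J1 runs 5 units, time = 5
  J2 runs 5 units, time = 10
  J3 runs 5 units, time = 15
  J1 runs 5 units, time = 20
  J2 runs 5 units, time = 25
  J3 runs 4 units, time = 29
  J1 runs 2 units, time = 31
Finish times: [31, 25, 29]
Average turnaround = 85/3 = 28.3333

28.3333


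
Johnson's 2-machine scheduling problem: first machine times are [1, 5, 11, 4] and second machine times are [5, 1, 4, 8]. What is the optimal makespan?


Apply Johnson's rule:
  Group 1 (a <= b): [(1, 1, 5), (4, 4, 8)]
  Group 2 (a > b): [(3, 11, 4), (2, 5, 1)]
Optimal job order: [1, 4, 3, 2]
Schedule:
  Job 1: M1 done at 1, M2 done at 6
  Job 4: M1 done at 5, M2 done at 14
  Job 3: M1 done at 16, M2 done at 20
  Job 2: M1 done at 21, M2 done at 22
Makespan = 22

22


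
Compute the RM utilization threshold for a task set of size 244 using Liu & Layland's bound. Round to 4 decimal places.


Compute 2^(1/244) = 1.0028448059
Subtract 1: 1.0028448059 - 1 = 0.0028448059
Multiply by n: 244 * 0.0028448059 = 0.6941326396
Round to 4 dp: 0.6941

0.6941


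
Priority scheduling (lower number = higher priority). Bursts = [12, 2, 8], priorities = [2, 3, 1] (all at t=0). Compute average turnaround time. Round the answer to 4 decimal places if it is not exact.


Sort by priority (ascending = highest first):
Order: [(1, 8), (2, 12), (3, 2)]
Completion times:
  Priority 1, burst=8, C=8
  Priority 2, burst=12, C=20
  Priority 3, burst=2, C=22
Average turnaround = 50/3 = 16.6667

16.6667


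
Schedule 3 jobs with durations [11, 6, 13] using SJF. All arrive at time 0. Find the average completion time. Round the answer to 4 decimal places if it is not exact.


SJF order (ascending): [6, 11, 13]
Completion times:
  Job 1: burst=6, C=6
  Job 2: burst=11, C=17
  Job 3: burst=13, C=30
Average completion = 53/3 = 17.6667

17.6667


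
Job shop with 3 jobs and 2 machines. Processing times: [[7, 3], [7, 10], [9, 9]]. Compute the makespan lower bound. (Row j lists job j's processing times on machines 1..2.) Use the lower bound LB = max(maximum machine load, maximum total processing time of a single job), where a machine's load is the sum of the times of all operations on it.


Machine loads:
  Machine 1: 7 + 7 + 9 = 23
  Machine 2: 3 + 10 + 9 = 22
Max machine load = 23
Job totals:
  Job 1: 10
  Job 2: 17
  Job 3: 18
Max job total = 18
Lower bound = max(23, 18) = 23

23


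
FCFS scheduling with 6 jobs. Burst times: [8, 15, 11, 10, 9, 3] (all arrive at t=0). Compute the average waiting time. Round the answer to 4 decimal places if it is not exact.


FCFS order (as given): [8, 15, 11, 10, 9, 3]
Waiting times:
  Job 1: wait = 0
  Job 2: wait = 8
  Job 3: wait = 23
  Job 4: wait = 34
  Job 5: wait = 44
  Job 6: wait = 53
Sum of waiting times = 162
Average waiting time = 162/6 = 27.0

27.0


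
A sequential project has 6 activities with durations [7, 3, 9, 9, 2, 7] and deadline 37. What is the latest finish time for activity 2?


LF(activity 2) = deadline - sum of successor durations
Successors: activities 3 through 6 with durations [9, 9, 2, 7]
Sum of successor durations = 27
LF = 37 - 27 = 10

10


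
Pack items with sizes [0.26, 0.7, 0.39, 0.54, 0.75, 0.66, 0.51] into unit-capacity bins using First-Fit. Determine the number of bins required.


Place items sequentially using First-Fit:
  Item 0.26 -> new Bin 1
  Item 0.7 -> Bin 1 (now 0.96)
  Item 0.39 -> new Bin 2
  Item 0.54 -> Bin 2 (now 0.93)
  Item 0.75 -> new Bin 3
  Item 0.66 -> new Bin 4
  Item 0.51 -> new Bin 5
Total bins used = 5

5


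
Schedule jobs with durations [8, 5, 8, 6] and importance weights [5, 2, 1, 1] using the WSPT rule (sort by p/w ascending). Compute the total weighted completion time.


Compute p/w ratios and sort ascending (WSPT): [(8, 5), (5, 2), (6, 1), (8, 1)]
Compute weighted completion times:
  Job (p=8,w=5): C=8, w*C=5*8=40
  Job (p=5,w=2): C=13, w*C=2*13=26
  Job (p=6,w=1): C=19, w*C=1*19=19
  Job (p=8,w=1): C=27, w*C=1*27=27
Total weighted completion time = 112

112


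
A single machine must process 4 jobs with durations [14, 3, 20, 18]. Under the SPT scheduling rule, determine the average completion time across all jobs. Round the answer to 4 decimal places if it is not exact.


Sort jobs by processing time (SPT order): [3, 14, 18, 20]
Compute completion times sequentially:
  Job 1: processing = 3, completes at 3
  Job 2: processing = 14, completes at 17
  Job 3: processing = 18, completes at 35
  Job 4: processing = 20, completes at 55
Sum of completion times = 110
Average completion time = 110/4 = 27.5

27.5


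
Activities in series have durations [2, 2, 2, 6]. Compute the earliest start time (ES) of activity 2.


Activity 2 starts after activities 1 through 1 complete.
Predecessor durations: [2]
ES = 2 = 2

2


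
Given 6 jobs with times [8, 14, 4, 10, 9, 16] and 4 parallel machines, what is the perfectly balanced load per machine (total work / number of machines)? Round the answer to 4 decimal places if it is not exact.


Total processing time = 8 + 14 + 4 + 10 + 9 + 16 = 61
Number of machines = 4
Ideal balanced load = 61 / 4 = 15.25

15.25


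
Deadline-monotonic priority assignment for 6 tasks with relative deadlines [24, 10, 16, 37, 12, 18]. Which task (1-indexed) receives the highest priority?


Sort tasks by relative deadline (ascending):
  Task 2: deadline = 10
  Task 5: deadline = 12
  Task 3: deadline = 16
  Task 6: deadline = 18
  Task 1: deadline = 24
  Task 4: deadline = 37
Priority order (highest first): [2, 5, 3, 6, 1, 4]
Highest priority task = 2

2


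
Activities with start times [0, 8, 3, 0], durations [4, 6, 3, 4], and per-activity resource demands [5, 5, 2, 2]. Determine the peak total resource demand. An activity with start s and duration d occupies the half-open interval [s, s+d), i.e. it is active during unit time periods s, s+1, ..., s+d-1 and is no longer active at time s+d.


Each activity i is active on [start_i, start_i + duration_i).
Compute total resource usage per time slot:
  t=0: active resources = [5, 2], total = 7
  t=1: active resources = [5, 2], total = 7
  t=2: active resources = [5, 2], total = 7
  t=3: active resources = [5, 2, 2], total = 9
  t=4: active resources = [2], total = 2
  t=5: active resources = [2], total = 2
  t=6: active resources = [], total = 0
  t=7: active resources = [], total = 0
  t=8: active resources = [5], total = 5
  t=9: active resources = [5], total = 5
  t=10: active resources = [5], total = 5
  t=11: active resources = [5], total = 5
  t=12: active resources = [5], total = 5
  t=13: active resources = [5], total = 5
Peak resource demand = 9

9


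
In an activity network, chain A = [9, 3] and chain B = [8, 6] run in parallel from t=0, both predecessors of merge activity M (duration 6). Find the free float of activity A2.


ES(A2) = sum of predecessors on chain A = 9
EF(A2) = ES + duration = 9 + 3 = 12
Successor of A2 is M. ES(M) = max(sum(A), sum(B)) = max(12, 14) = 14
Free float = ES(successor) - EF(current) = 14 - 12 = 2

2


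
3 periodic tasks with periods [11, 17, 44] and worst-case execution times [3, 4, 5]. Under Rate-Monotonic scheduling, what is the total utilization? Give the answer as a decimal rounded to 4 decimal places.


Compute individual utilizations (exact fractions):
  Task 1: C/T = 3/11 (approx. 0.2727)
  Task 2: C/T = 4/17 (approx. 0.2353)
  Task 3: C/T = 5/44 (approx. 0.1136)
Total utilization U = 3/11 + 4/17 + 5/44 = 465/748
Rounded to 4 decimal places: U = 0.6217
RM (Liu & Layland) bound for 3 tasks = 0.779763; compare with U = 465/748 (approx. 0.621658)
U <= bound, so schedulable by RM sufficient condition.

0.6217


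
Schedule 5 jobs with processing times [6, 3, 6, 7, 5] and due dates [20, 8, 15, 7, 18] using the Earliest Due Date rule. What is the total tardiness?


Sort by due date (EDD order): [(7, 7), (3, 8), (6, 15), (5, 18), (6, 20)]
Compute completion times and tardiness:
  Job 1: p=7, d=7, C=7, tardiness=max(0,7-7)=0
  Job 2: p=3, d=8, C=10, tardiness=max(0,10-8)=2
  Job 3: p=6, d=15, C=16, tardiness=max(0,16-15)=1
  Job 4: p=5, d=18, C=21, tardiness=max(0,21-18)=3
  Job 5: p=6, d=20, C=27, tardiness=max(0,27-20)=7
Total tardiness = 13

13


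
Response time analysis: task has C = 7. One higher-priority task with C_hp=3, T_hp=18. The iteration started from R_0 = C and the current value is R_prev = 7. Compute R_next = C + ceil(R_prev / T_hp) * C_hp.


R_next = C + ceil(R_prev / T_hp) * C_hp
ceil(7 / 18) = ceil(0.3889) = 1
Interference = 1 * 3 = 3
R_next = 7 + 3 = 10

10


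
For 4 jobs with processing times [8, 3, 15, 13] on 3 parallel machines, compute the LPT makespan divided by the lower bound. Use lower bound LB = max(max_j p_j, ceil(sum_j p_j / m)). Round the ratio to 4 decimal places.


LPT order: [15, 13, 8, 3]
Machine loads after assignment: [15, 13, 11]
LPT makespan = 15
Lower bound = max(max_job, ceil(total/3)) = max(15, 13) = 15
Ratio = 15 / 15 = 1.0

1.0


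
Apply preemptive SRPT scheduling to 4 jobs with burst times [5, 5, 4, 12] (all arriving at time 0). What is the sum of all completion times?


Since all jobs arrive at t=0, SRPT equals SPT ordering.
SPT order: [4, 5, 5, 12]
Completion times:
  Job 1: p=4, C=4
  Job 2: p=5, C=9
  Job 3: p=5, C=14
  Job 4: p=12, C=26
Total completion time = 4 + 9 + 14 + 26 = 53

53


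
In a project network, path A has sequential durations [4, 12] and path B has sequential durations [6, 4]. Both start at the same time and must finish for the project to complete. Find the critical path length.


Path A total = 4 + 12 = 16
Path B total = 6 + 4 = 10
Critical path = longest path = max(16, 10) = 16

16


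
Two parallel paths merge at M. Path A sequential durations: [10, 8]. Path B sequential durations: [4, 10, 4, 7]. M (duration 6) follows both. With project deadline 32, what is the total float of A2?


Forward pass: ES(A2) = sum of predecessors on chain A = 10
EF = ES + duration = 10 + 8 = 18
Backward pass: LF(M) = deadline = 32; LS(M) = 32 - 6 = 26
LF(A2) = LS(M) - sum(successors on chain A) = 26 - 0 = 26
LS = LF - duration = 26 - 8 = 18
Total float = LS - ES = 18 - 10 = 8

8
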